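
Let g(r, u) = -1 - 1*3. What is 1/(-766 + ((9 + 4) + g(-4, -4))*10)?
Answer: -1/676 ≈ -0.0014793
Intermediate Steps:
g(r, u) = -4 (g(r, u) = -1 - 3 = -4)
1/(-766 + ((9 + 4) + g(-4, -4))*10) = 1/(-766 + ((9 + 4) - 4)*10) = 1/(-766 + (13 - 4)*10) = 1/(-766 + 9*10) = 1/(-766 + 90) = 1/(-676) = -1/676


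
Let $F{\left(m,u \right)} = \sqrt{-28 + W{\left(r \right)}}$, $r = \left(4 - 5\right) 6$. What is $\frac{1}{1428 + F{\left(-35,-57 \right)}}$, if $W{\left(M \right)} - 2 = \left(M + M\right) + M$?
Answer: $\frac{357}{509807} - \frac{i \sqrt{11}}{1019614} \approx 0.00070027 - 3.2528 \cdot 10^{-6} i$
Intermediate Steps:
$r = -6$ ($r = \left(-1\right) 6 = -6$)
$W{\left(M \right)} = 2 + 3 M$ ($W{\left(M \right)} = 2 + \left(\left(M + M\right) + M\right) = 2 + \left(2 M + M\right) = 2 + 3 M$)
$F{\left(m,u \right)} = 2 i \sqrt{11}$ ($F{\left(m,u \right)} = \sqrt{-28 + \left(2 + 3 \left(-6\right)\right)} = \sqrt{-28 + \left(2 - 18\right)} = \sqrt{-28 - 16} = \sqrt{-44} = 2 i \sqrt{11}$)
$\frac{1}{1428 + F{\left(-35,-57 \right)}} = \frac{1}{1428 + 2 i \sqrt{11}}$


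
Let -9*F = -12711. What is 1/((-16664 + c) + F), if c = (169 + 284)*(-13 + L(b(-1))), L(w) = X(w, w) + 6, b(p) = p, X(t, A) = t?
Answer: -3/56627 ≈ -5.2978e-5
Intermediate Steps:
F = 4237/3 (F = -⅑*(-12711) = 4237/3 ≈ 1412.3)
L(w) = 6 + w (L(w) = w + 6 = 6 + w)
c = -3624 (c = (169 + 284)*(-13 + (6 - 1)) = 453*(-13 + 5) = 453*(-8) = -3624)
1/((-16664 + c) + F) = 1/((-16664 - 3624) + 4237/3) = 1/(-20288 + 4237/3) = 1/(-56627/3) = -3/56627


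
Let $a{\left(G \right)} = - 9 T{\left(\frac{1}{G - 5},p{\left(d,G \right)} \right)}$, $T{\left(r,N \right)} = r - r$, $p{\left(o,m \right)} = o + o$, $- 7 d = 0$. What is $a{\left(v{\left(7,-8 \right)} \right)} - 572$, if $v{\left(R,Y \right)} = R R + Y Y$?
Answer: $-572$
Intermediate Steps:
$d = 0$ ($d = \left(- \frac{1}{7}\right) 0 = 0$)
$p{\left(o,m \right)} = 2 o$
$T{\left(r,N \right)} = 0$
$v{\left(R,Y \right)} = R^{2} + Y^{2}$
$a{\left(G \right)} = 0$ ($a{\left(G \right)} = \left(-9\right) 0 = 0$)
$a{\left(v{\left(7,-8 \right)} \right)} - 572 = 0 - 572 = -572$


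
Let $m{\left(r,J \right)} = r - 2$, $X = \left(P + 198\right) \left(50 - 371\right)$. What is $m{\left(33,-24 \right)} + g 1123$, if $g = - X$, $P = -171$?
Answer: $9733072$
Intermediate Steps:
$X = -8667$ ($X = \left(-171 + 198\right) \left(50 - 371\right) = 27 \left(-321\right) = -8667$)
$g = 8667$ ($g = \left(-1\right) \left(-8667\right) = 8667$)
$m{\left(r,J \right)} = -2 + r$ ($m{\left(r,J \right)} = r - 2 = -2 + r$)
$m{\left(33,-24 \right)} + g 1123 = \left(-2 + 33\right) + 8667 \cdot 1123 = 31 + 9733041 = 9733072$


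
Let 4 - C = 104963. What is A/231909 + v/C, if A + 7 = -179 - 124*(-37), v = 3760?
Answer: -409948322/24340936731 ≈ -0.016842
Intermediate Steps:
C = -104959 (C = 4 - 1*104963 = 4 - 104963 = -104959)
A = 4402 (A = -7 + (-179 - 124*(-37)) = -7 + (-179 + 4588) = -7 + 4409 = 4402)
A/231909 + v/C = 4402/231909 + 3760/(-104959) = 4402*(1/231909) + 3760*(-1/104959) = 4402/231909 - 3760/104959 = -409948322/24340936731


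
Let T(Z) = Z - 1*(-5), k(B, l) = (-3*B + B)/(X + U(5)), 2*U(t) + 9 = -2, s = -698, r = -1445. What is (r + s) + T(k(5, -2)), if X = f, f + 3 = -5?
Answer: -57706/27 ≈ -2137.3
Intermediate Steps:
U(t) = -11/2 (U(t) = -9/2 + (½)*(-2) = -9/2 - 1 = -11/2)
f = -8 (f = -3 - 5 = -8)
X = -8
k(B, l) = 4*B/27 (k(B, l) = (-3*B + B)/(-8 - 11/2) = (-2*B)/(-27/2) = -2*B*(-2/27) = 4*B/27)
T(Z) = 5 + Z (T(Z) = Z + 5 = 5 + Z)
(r + s) + T(k(5, -2)) = (-1445 - 698) + (5 + (4/27)*5) = -2143 + (5 + 20/27) = -2143 + 155/27 = -57706/27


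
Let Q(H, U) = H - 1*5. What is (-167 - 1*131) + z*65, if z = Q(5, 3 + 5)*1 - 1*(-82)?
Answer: 5032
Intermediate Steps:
Q(H, U) = -5 + H (Q(H, U) = H - 5 = -5 + H)
z = 82 (z = (-5 + 5)*1 - 1*(-82) = 0*1 + 82 = 0 + 82 = 82)
(-167 - 1*131) + z*65 = (-167 - 1*131) + 82*65 = (-167 - 131) + 5330 = -298 + 5330 = 5032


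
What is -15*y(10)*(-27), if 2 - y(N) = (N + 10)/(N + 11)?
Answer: 2970/7 ≈ 424.29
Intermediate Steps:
y(N) = 2 - (10 + N)/(11 + N) (y(N) = 2 - (N + 10)/(N + 11) = 2 - (10 + N)/(11 + N))
-15*y(10)*(-27) = -15*(12 + 10)/(11 + 10)*(-27) = -15*22/21*(-27) = -110/7*(-27) = 2970/7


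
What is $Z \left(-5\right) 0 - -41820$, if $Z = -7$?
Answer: $41820$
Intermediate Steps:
$Z \left(-5\right) 0 - -41820 = \left(-7\right) \left(-5\right) 0 - -41820 = 35 \cdot 0 + 41820 = 0 + 41820 = 41820$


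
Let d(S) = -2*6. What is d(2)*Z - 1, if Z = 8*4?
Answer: -385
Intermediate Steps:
Z = 32
d(S) = -12
d(2)*Z - 1 = -12*32 - 1 = -384 - 1 = -385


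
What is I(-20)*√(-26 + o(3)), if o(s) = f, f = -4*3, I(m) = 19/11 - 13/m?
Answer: 523*I*√38/220 ≈ 14.654*I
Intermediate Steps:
I(m) = 19/11 - 13/m (I(m) = 19*(1/11) - 13/m = 19/11 - 13/m)
f = -12
o(s) = -12
I(-20)*√(-26 + o(3)) = (19/11 - 13/(-20))*√(-26 - 12) = (19/11 - 13*(-1/20))*√(-38) = (19/11 + 13/20)*(I*√38) = 523*(I*√38)/220 = 523*I*√38/220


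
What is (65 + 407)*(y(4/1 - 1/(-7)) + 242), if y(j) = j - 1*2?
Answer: 806648/7 ≈ 1.1524e+5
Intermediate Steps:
y(j) = -2 + j (y(j) = j - 2 = -2 + j)
(65 + 407)*(y(4/1 - 1/(-7)) + 242) = (65 + 407)*((-2 + (4/1 - 1/(-7))) + 242) = 472*((-2 + (4*1 - 1*(-1/7))) + 242) = 472*((-2 + (4 + 1/7)) + 242) = 472*((-2 + 29/7) + 242) = 472*(15/7 + 242) = 472*(1709/7) = 806648/7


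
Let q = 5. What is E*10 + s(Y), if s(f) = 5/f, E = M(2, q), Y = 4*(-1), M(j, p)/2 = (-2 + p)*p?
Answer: 1195/4 ≈ 298.75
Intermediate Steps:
M(j, p) = 2*p*(-2 + p) (M(j, p) = 2*((-2 + p)*p) = 2*(p*(-2 + p)) = 2*p*(-2 + p))
Y = -4
E = 30 (E = 2*5*(-2 + 5) = 2*5*3 = 30)
E*10 + s(Y) = 30*10 + 5/(-4) = 300 + 5*(-¼) = 300 - 5/4 = 1195/4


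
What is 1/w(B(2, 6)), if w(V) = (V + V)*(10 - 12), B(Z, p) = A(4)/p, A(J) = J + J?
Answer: -3/16 ≈ -0.18750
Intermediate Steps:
A(J) = 2*J
B(Z, p) = 8/p (B(Z, p) = (2*4)/p = 8/p)
w(V) = -4*V (w(V) = (2*V)*(-2) = -4*V)
1/w(B(2, 6)) = 1/(-32/6) = 1/(-4*4/3) = 1/(-16/3) = -3/16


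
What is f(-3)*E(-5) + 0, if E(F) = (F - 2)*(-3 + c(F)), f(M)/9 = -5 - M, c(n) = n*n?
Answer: 2772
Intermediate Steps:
c(n) = n²
f(M) = -45 - 9*M (f(M) = 9*(-5 - M) = -45 - 9*M)
E(F) = (-3 + F²)*(-2 + F) (E(F) = (F - 2)*(-3 + F²) = (-2 + F)*(-3 + F²) = (-3 + F²)*(-2 + F))
f(-3)*E(-5) + 0 = (-45 - 9*(-3))*(6 + (-5)³ - 3*(-5) - 2*(-5)²) + 0 = (-45 + 27)*(6 - 125 + 15 - 2*25) + 0 = -18*(6 - 125 + 15 - 50) + 0 = -18*(-154) + 0 = 2772 + 0 = 2772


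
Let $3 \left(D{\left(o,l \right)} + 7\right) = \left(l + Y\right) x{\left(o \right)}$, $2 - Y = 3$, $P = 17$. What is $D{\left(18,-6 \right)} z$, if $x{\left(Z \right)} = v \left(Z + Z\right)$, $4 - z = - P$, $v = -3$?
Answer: $5145$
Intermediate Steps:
$z = 21$ ($z = 4 - \left(-1\right) 17 = 4 - -17 = 4 + 17 = 21$)
$x{\left(Z \right)} = - 6 Z$ ($x{\left(Z \right)} = - 3 \left(Z + Z\right) = - 3 \cdot 2 Z = - 6 Z$)
$Y = -1$ ($Y = 2 - 3 = -1$)
$D{\left(o,l \right)} = -7 - 2 o \left(-1 + l\right)$ ($D{\left(o,l \right)} = -7 + \frac{\left(l - 1\right) \left(- 6 o\right)}{3} = -7 + \frac{\left(-1 + l\right) \left(- 6 o\right)}{3} = -7 + \frac{\left(-6\right) o \left(-1 + l\right)}{3} = -7 - 2 o \left(-1 + l\right)$)
$D{\left(18,-6 \right)} z = \left(-7 + 2 \cdot 18 - \left(-12\right) 18\right) 21 = \left(-7 + 36 + 216\right) 21 = 245 \cdot 21 = 5145$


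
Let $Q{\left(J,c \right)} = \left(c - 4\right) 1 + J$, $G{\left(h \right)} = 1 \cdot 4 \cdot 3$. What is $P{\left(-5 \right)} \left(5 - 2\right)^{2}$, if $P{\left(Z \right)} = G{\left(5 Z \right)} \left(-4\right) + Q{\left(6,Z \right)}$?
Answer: $-459$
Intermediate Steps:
$G{\left(h \right)} = 12$ ($G{\left(h \right)} = 4 \cdot 3 = 12$)
$Q{\left(J,c \right)} = -4 + J + c$ ($Q{\left(J,c \right)} = \left(c - 4\right) 1 + J = \left(-4 + c\right) 1 + J = \left(-4 + c\right) + J = -4 + J + c$)
$P{\left(Z \right)} = -46 + Z$ ($P{\left(Z \right)} = 12 \left(-4\right) + \left(-4 + 6 + Z\right) = -48 + \left(2 + Z\right) = -46 + Z$)
$P{\left(-5 \right)} \left(5 - 2\right)^{2} = \left(-46 - 5\right) \left(5 - 2\right)^{2} = - 51 \cdot 3^{2} = \left(-51\right) 9 = -459$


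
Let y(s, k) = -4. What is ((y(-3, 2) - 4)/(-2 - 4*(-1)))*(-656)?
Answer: 2624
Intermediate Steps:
((y(-3, 2) - 4)/(-2 - 4*(-1)))*(-656) = ((-4 - 4)/(-2 - 4*(-1)))*(-656) = -8/(-2 + 4)*(-656) = -8/2*(-656) = -8*1/2*(-656) = -4*(-656) = 2624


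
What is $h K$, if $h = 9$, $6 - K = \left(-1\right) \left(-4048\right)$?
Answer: $-36378$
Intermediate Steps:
$K = -4042$ ($K = 6 - \left(-1\right) \left(-4048\right) = 6 - 4048 = -4042$)
$h K = 9 \left(-4042\right) = -36378$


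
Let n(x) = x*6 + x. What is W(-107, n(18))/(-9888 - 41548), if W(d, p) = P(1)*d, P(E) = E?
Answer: 107/51436 ≈ 0.0020803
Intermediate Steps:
n(x) = 7*x (n(x) = 6*x + x = 7*x)
W(d, p) = d (W(d, p) = 1*d = d)
W(-107, n(18))/(-9888 - 41548) = -107/(-9888 - 41548) = -107/(-51436) = -107*(-1/51436) = 107/51436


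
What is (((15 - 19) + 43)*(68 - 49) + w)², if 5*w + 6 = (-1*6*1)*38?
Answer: 12047841/25 ≈ 4.8191e+5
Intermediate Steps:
w = -234/5 (w = -6/5 + ((-1*6*1)*38)/5 = -6/5 + (-6*1*38)/5 = -6/5 + (-6*38)/5 = -6/5 + (⅕)*(-228) = -6/5 - 228/5 = -234/5 ≈ -46.800)
(((15 - 19) + 43)*(68 - 49) + w)² = (((15 - 19) + 43)*(68 - 49) - 234/5)² = ((-4 + 43)*19 - 234/5)² = (39*19 - 234/5)² = (741 - 234/5)² = (3471/5)² = 12047841/25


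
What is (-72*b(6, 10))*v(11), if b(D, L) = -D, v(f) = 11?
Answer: 4752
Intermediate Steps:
(-72*b(6, 10))*v(11) = -(-72)*6*11 = -72*(-6)*11 = 432*11 = 4752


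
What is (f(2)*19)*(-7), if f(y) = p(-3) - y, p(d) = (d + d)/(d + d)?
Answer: 133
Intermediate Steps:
p(d) = 1 (p(d) = (2*d)/((2*d)) = (2*d)*(1/(2*d)) = 1)
f(y) = 1 - y
(f(2)*19)*(-7) = ((1 - 1*2)*19)*(-7) = ((1 - 2)*19)*(-7) = -1*19*(-7) = -19*(-7) = 133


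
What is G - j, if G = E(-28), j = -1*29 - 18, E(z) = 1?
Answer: 48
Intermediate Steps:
j = -47 (j = -29 - 18 = -47)
G = 1
G - j = 1 - 1*(-47) = 1 + 47 = 48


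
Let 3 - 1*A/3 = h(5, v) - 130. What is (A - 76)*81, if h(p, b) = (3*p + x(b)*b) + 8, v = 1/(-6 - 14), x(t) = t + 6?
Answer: 8258517/400 ≈ 20646.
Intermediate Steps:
x(t) = 6 + t
v = -1/20 (v = 1/(-20) = -1/20 ≈ -0.050000)
h(p, b) = 8 + 3*p + b*(6 + b) (h(p, b) = (3*p + (6 + b)*b) + 8 = (3*p + b*(6 + b)) + 8 = 8 + 3*p + b*(6 + b))
A = 132357/400 (A = 9 - 3*((8 + 3*5 - (6 - 1/20)/20) - 130) = 9 - 3*((8 + 15 - 1/20*119/20) - 130) = 9 - 3*((8 + 15 - 119/400) - 130) = 9 - 3*(9081/400 - 130) = 9 - 3*(-42919/400) = 9 + 128757/400 = 132357/400 ≈ 330.89)
(A - 76)*81 = (132357/400 - 76)*81 = (101957/400)*81 = 8258517/400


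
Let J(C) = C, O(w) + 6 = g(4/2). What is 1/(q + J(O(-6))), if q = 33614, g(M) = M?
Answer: 1/33610 ≈ 2.9753e-5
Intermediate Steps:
O(w) = -4 (O(w) = -6 + 4/2 = -6 + 4*(½) = -6 + 2 = -4)
1/(q + J(O(-6))) = 1/(33614 - 4) = 1/33610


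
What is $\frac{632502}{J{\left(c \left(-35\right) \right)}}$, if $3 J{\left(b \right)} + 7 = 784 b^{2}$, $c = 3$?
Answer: $\frac{1897506}{8643593} \approx 0.21953$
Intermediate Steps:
$J{\left(b \right)} = - \frac{7}{3} + \frac{784 b^{2}}{3}$
$\frac{632502}{J{\left(c \left(-35\right) \right)}} = \frac{632502}{- \frac{7}{3} + \frac{784 \left(3 \left(-35\right)\right)^{2}}{3}} = \frac{632502}{- \frac{7}{3} + \frac{784 \left(-105\right)^{2}}{3}} = \frac{632502}{- \frac{7}{3} + \frac{784}{3} \cdot 11025} = \frac{632502}{- \frac{7}{3} + 2881200} = \frac{632502}{\frac{8643593}{3}} = 632502 \cdot \frac{3}{8643593} = \frac{1897506}{8643593}$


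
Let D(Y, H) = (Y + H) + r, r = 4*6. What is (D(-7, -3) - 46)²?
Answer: 1024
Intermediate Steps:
r = 24
D(Y, H) = 24 + H + Y (D(Y, H) = (Y + H) + 24 = (H + Y) + 24 = 24 + H + Y)
(D(-7, -3) - 46)² = ((24 - 3 - 7) - 46)² = (14 - 46)² = (-32)² = 1024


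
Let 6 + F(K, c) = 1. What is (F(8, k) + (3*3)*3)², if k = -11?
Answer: 484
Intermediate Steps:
F(K, c) = -5 (F(K, c) = -6 + 1 = -5)
(F(8, k) + (3*3)*3)² = (-5 + (3*3)*3)² = (-5 + 9*3)² = (-5 + 27)² = 22² = 484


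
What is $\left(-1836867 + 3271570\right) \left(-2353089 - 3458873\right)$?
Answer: $-8338439317286$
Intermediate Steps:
$\left(-1836867 + 3271570\right) \left(-2353089 - 3458873\right) = 1434703 \left(-5811962\right) = -8338439317286$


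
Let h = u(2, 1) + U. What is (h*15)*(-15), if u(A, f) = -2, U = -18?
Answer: 4500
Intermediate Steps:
h = -20 (h = -2 - 18 = -20)
(h*15)*(-15) = -20*15*(-15) = -300*(-15) = 4500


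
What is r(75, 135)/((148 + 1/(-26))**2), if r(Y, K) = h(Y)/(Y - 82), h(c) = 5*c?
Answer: -253500/103595863 ≈ -0.0024470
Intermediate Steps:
r(Y, K) = 5*Y/(-82 + Y) (r(Y, K) = (5*Y)/(Y - 82) = (5*Y)/(-82 + Y) = 5*Y/(-82 + Y))
r(75, 135)/((148 + 1/(-26))**2) = (5*75/(-82 + 75))/((148 + 1/(-26))**2) = (5*75/(-7))/((148 - 1/26)**2) = (5*75*(-1/7))/((3847/26)**2) = -375/(7*14799409/676) = -375/7*676/14799409 = -253500/103595863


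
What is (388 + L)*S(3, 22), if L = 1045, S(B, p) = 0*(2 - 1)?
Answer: 0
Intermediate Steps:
S(B, p) = 0 (S(B, p) = 0*1 = 0)
(388 + L)*S(3, 22) = (388 + 1045)*0 = 1433*0 = 0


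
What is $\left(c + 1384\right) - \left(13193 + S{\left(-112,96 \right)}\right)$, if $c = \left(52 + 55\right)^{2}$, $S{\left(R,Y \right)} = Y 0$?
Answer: $-360$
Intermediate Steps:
$S{\left(R,Y \right)} = 0$
$c = 11449$ ($c = 107^{2} = 11449$)
$\left(c + 1384\right) - \left(13193 + S{\left(-112,96 \right)}\right) = \left(11449 + 1384\right) - 13193 = 12833 + \left(-13193 + 0\right) = 12833 - 13193 = -360$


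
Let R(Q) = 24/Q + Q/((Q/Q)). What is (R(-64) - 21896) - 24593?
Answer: -372427/8 ≈ -46553.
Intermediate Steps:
R(Q) = Q + 24/Q (R(Q) = 24/Q + Q/1 = 24/Q + Q*1 = 24/Q + Q = Q + 24/Q)
(R(-64) - 21896) - 24593 = ((-64 + 24/(-64)) - 21896) - 24593 = ((-64 + 24*(-1/64)) - 21896) - 24593 = ((-64 - 3/8) - 21896) - 24593 = (-515/8 - 21896) - 24593 = -175683/8 - 24593 = -372427/8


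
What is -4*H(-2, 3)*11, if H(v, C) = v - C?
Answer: 220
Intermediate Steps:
-4*H(-2, 3)*11 = -4*(-2 - 1*3)*11 = -4*(-2 - 3)*11 = -4*(-5)*11 = 20*11 = 220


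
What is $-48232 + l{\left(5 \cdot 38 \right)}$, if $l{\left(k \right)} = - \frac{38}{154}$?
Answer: $- \frac{3713883}{77} \approx -48232.0$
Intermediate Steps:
$l{\left(k \right)} = - \frac{19}{77}$ ($l{\left(k \right)} = \left(-38\right) \frac{1}{154} = - \frac{19}{77}$)
$-48232 + l{\left(5 \cdot 38 \right)} = -48232 - \frac{19}{77} = - \frac{3713883}{77}$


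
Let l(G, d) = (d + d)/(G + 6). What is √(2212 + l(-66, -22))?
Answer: √497865/15 ≈ 47.040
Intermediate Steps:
l(G, d) = 2*d/(6 + G) (l(G, d) = (2*d)/(6 + G) = 2*d/(6 + G))
√(2212 + l(-66, -22)) = √(2212 + 2*(-22)/(6 - 66)) = √(2212 + 2*(-22)/(-60)) = √(2212 + 2*(-22)*(-1/60)) = √(2212 + 11/15) = √(33191/15) = √497865/15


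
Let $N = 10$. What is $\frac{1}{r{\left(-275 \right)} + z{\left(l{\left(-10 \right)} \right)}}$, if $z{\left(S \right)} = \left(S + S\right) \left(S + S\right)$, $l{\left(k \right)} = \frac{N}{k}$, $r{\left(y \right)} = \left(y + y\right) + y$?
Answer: $- \frac{1}{821} \approx -0.001218$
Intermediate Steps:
$r{\left(y \right)} = 3 y$ ($r{\left(y \right)} = 2 y + y = 3 y$)
$l{\left(k \right)} = \frac{10}{k}$
$z{\left(S \right)} = 4 S^{2}$ ($z{\left(S \right)} = 2 S 2 S = 4 S^{2}$)
$\frac{1}{r{\left(-275 \right)} + z{\left(l{\left(-10 \right)} \right)}} = \frac{1}{3 \left(-275\right) + 4 \left(\frac{10}{-10}\right)^{2}} = \frac{1}{-825 + 4 \left(10 \left(- \frac{1}{10}\right)\right)^{2}} = \frac{1}{-825 + 4 \left(-1\right)^{2}} = \frac{1}{-825 + 4 \cdot 1} = \frac{1}{-825 + 4} = \frac{1}{-821} = - \frac{1}{821}$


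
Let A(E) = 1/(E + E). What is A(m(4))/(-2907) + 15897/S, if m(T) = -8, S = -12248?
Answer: -92423627/71209872 ≈ -1.2979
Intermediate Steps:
A(E) = 1/(2*E)
A(m(4))/(-2907) + 15897/S = ((½)/(-8))/(-2907) + 15897/(-12248) = ((½)*(-⅛))*(-1/2907) + 15897*(-1/12248) = -1/16*(-1/2907) - 15897/12248 = 1/46512 - 15897/12248 = -92423627/71209872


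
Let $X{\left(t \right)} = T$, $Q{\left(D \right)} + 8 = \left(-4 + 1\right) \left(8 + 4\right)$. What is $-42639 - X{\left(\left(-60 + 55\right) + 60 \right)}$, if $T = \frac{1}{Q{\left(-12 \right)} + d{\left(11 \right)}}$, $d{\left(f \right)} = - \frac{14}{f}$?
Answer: $- \frac{21234211}{498} \approx -42639.0$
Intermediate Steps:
$Q{\left(D \right)} = -44$ ($Q{\left(D \right)} = -8 + \left(-4 + 1\right) \left(8 + 4\right) = -8 - 36 = -44$)
$T = - \frac{11}{498}$ ($T = \frac{1}{-44 - \frac{14}{11}} = \frac{1}{- \frac{498}{11}} = - \frac{11}{498} \approx -0.022088$)
$X{\left(t \right)} = - \frac{11}{498}$
$-42639 - X{\left(\left(-60 + 55\right) + 60 \right)} = -42639 - - \frac{11}{498} = -42639 + \frac{11}{498} = - \frac{21234211}{498}$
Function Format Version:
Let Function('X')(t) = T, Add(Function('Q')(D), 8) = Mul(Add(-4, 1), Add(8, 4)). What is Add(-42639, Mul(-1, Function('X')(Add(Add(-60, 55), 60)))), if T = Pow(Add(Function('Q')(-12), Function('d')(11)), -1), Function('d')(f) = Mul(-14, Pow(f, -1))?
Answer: Rational(-21234211, 498) ≈ -42639.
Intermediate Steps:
Function('Q')(D) = -44 (Function('Q')(D) = Add(-8, Mul(Add(-4, 1), Add(8, 4))) = Add(-8, Mul(-3, 12)) = Add(-8, -36) = -44)
T = Rational(-11, 498) (T = Pow(Add(-44, Mul(-14, Pow(11, -1))), -1) = Pow(Add(-44, Mul(-14, Rational(1, 11))), -1) = Pow(Add(-44, Rational(-14, 11)), -1) = Pow(Rational(-498, 11), -1) = Rational(-11, 498) ≈ -0.022088)
Function('X')(t) = Rational(-11, 498)
Add(-42639, Mul(-1, Function('X')(Add(Add(-60, 55), 60)))) = Add(-42639, Mul(-1, Rational(-11, 498))) = Add(-42639, Rational(11, 498)) = Rational(-21234211, 498)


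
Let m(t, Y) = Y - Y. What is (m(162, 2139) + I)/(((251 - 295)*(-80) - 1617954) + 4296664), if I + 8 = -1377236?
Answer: -688622/1341115 ≈ -0.51347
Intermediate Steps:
m(t, Y) = 0
I = -1377244 (I = -8 - 1377236 = -1377244)
(m(162, 2139) + I)/(((251 - 295)*(-80) - 1617954) + 4296664) = (0 - 1377244)/(((251 - 295)*(-80) - 1617954) + 4296664) = -1377244/((-44*(-80) - 1617954) + 4296664) = -1377244/((3520 - 1617954) + 4296664) = -1377244/(-1614434 + 4296664) = -1377244/2682230 = -1377244*1/2682230 = -688622/1341115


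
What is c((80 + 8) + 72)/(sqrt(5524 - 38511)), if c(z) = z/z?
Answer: -I*sqrt(32987)/32987 ≈ -0.0055059*I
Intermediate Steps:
c(z) = 1
c((80 + 8) + 72)/(sqrt(5524 - 38511)) = 1/sqrt(5524 - 38511) = 1/sqrt(-32987) = 1/(I*sqrt(32987)) = 1*(-I*sqrt(32987)/32987) = -I*sqrt(32987)/32987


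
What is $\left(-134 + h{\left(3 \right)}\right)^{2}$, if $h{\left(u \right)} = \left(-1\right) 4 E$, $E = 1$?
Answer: $19044$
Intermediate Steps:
$h{\left(u \right)} = -4$ ($h{\left(u \right)} = \left(-1\right) 4 \cdot 1 = \left(-4\right) 1 = -4$)
$\left(-134 + h{\left(3 \right)}\right)^{2} = \left(-134 - 4\right)^{2} = \left(-138\right)^{2} = 19044$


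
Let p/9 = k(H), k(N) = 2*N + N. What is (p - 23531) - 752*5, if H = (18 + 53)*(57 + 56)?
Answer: 189330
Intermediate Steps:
H = 8023 (H = 71*113 = 8023)
k(N) = 3*N
p = 216621 (p = 9*(3*8023) = 9*24069 = 216621)
(p - 23531) - 752*5 = (216621 - 23531) - 752*5 = 193090 - 3760 = 189330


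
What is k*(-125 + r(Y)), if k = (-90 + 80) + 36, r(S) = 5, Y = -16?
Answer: -3120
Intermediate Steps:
k = 26 (k = -10 + 36 = 26)
k*(-125 + r(Y)) = 26*(-125 + 5) = 26*(-120) = -3120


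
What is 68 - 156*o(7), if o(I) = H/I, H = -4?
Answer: 1100/7 ≈ 157.14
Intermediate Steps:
o(I) = -4/I
68 - 156*o(7) = 68 - (-624)/7 = 68 - 156*(-4/7) = 68 + 624/7 = 1100/7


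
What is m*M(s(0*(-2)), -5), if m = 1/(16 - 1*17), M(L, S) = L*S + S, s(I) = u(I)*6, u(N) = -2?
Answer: -55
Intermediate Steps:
s(I) = -12 (s(I) = -2*6 = -12)
M(L, S) = S + L*S
m = -1 (m = 1/(16 - 17) = 1/(-1) = -1)
m*M(s(0*(-2)), -5) = -(-5)*(1 - 12) = -(-5)*(-11) = -1*55 = -55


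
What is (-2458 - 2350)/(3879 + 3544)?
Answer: -4808/7423 ≈ -0.64772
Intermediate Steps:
(-2458 - 2350)/(3879 + 3544) = -4808/7423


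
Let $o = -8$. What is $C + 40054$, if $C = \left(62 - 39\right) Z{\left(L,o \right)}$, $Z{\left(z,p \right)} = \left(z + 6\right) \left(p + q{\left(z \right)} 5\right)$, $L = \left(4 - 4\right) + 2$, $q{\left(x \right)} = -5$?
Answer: $33982$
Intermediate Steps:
$L = 2$ ($L = 0 + 2 = 2$)
$Z{\left(z,p \right)} = \left(-25 + p\right) \left(6 + z\right)$ ($Z{\left(z,p \right)} = \left(z + 6\right) \left(p - 25\right) = \left(6 + z\right) \left(p - 25\right) = \left(6 + z\right) \left(-25 + p\right) = \left(-25 + p\right) \left(6 + z\right)$)
$C = -6072$ ($C = \left(62 - 39\right) \left(-150 - 50 + 6 \left(-8\right) - 16\right) = 23 \left(-150 - 50 - 48 - 16\right) = 23 \left(-264\right) = -6072$)
$C + 40054 = -6072 + 40054 = 33982$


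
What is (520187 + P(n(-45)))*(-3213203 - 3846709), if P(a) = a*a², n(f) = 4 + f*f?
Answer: -58975614350589312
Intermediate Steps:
n(f) = 4 + f²
P(a) = a³
(520187 + P(n(-45)))*(-3213203 - 3846709) = (520187 + (4 + (-45)²)³)*(-3213203 - 3846709) = (520187 + (4 + 2025)³)*(-7059912) = (520187 + 2029³)*(-7059912) = (520187 + 8353070389)*(-7059912) = 8353590576*(-7059912) = -58975614350589312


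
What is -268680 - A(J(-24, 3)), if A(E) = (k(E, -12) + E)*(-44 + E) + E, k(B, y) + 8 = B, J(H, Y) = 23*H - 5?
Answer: -942445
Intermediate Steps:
J(H, Y) = -5 + 23*H
k(B, y) = -8 + B
A(E) = E + (-44 + E)*(-8 + 2*E) (A(E) = ((-8 + E) + E)*(-44 + E) + E = (-8 + 2*E)*(-44 + E) + E = (-44 + E)*(-8 + 2*E) + E = E + (-44 + E)*(-8 + 2*E))
-268680 - A(J(-24, 3)) = -268680 - (352 - 95*(-5 + 23*(-24)) + 2*(-5 + 23*(-24))²) = -268680 - (352 - 95*(-5 - 552) + 2*(-5 - 552)²) = -268680 - (352 - 95*(-557) + 2*(-557)²) = -268680 - (352 + 52915 + 2*310249) = -268680 - (352 + 52915 + 620498) = -268680 - 1*673765 = -268680 - 673765 = -942445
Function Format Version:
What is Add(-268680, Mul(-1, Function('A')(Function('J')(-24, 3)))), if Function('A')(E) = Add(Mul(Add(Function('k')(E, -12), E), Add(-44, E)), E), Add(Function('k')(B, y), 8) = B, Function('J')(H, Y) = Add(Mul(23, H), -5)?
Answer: -942445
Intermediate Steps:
Function('J')(H, Y) = Add(-5, Mul(23, H))
Function('k')(B, y) = Add(-8, B)
Function('A')(E) = Add(E, Mul(Add(-44, E), Add(-8, Mul(2, E)))) (Function('A')(E) = Add(Mul(Add(Add(-8, E), E), Add(-44, E)), E) = Add(Mul(Add(-8, Mul(2, E)), Add(-44, E)), E) = Add(Mul(Add(-44, E), Add(-8, Mul(2, E))), E) = Add(E, Mul(Add(-44, E), Add(-8, Mul(2, E)))))
Add(-268680, Mul(-1, Function('A')(Function('J')(-24, 3)))) = Add(-268680, Mul(-1, Add(352, Mul(-95, Add(-5, Mul(23, -24))), Mul(2, Pow(Add(-5, Mul(23, -24)), 2))))) = Add(-268680, Mul(-1, Add(352, Mul(-95, Add(-5, -552)), Mul(2, Pow(Add(-5, -552), 2))))) = Add(-268680, Mul(-1, Add(352, Mul(-95, -557), Mul(2, Pow(-557, 2))))) = Add(-268680, Mul(-1, Add(352, 52915, Mul(2, 310249)))) = Add(-268680, Mul(-1, Add(352, 52915, 620498))) = Add(-268680, Mul(-1, 673765)) = Add(-268680, -673765) = -942445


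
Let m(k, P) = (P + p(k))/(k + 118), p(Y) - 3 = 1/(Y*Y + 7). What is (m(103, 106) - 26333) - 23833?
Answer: -117695101431/2346136 ≈ -50166.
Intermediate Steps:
p(Y) = 3 + 1/(7 + Y²) (p(Y) = 3 + 1/(Y*Y + 7) = 3 + 1/(Y² + 7) = 3 + 1/(7 + Y²))
m(k, P) = (P + (22 + 3*k²)/(7 + k²))/(118 + k) (m(k, P) = (P + (22 + 3*k²)/(7 + k²))/(k + 118) = (P + (22 + 3*k²)/(7 + k²))/(118 + k))
(m(103, 106) - 26333) - 23833 = ((22 + 3*103² + 106*(7 + 103²))/((7 + 103²)*(118 + 103)) - 26333) - 23833 = ((22 + 3*10609 + 106*(7 + 10609))/((7 + 10609)*221) - 26333) - 23833 = ((1/221)*(22 + 31827 + 106*10616)/10616 - 26333) - 23833 = ((1/10616)*(1/221)*(22 + 31827 + 1125296) - 26333) - 23833 = ((1/10616)*(1/221)*1157145 - 26333) - 23833 = (1157145/2346136 - 26333) - 23833 = -61779642143/2346136 - 23833 = -117695101431/2346136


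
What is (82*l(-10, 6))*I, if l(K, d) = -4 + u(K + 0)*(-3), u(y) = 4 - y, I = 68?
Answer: -256496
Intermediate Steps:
l(K, d) = -16 + 3*K (l(K, d) = -4 + (4 - (K + 0))*(-3) = -4 + (4 - K)*(-3) = -4 + (-12 + 3*K) = -16 + 3*K)
(82*l(-10, 6))*I = (82*(-16 + 3*(-10)))*68 = (82*(-16 - 30))*68 = (82*(-46))*68 = -3772*68 = -256496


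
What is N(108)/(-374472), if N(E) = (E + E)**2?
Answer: -648/5201 ≈ -0.12459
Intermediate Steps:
N(E) = 4*E**2 (N(E) = (2*E)**2 = 4*E**2)
N(108)/(-374472) = (4*108**2)/(-374472) = (4*11664)*(-1/374472) = 46656*(-1/374472) = -648/5201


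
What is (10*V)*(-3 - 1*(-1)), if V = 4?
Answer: -80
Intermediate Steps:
(10*V)*(-3 - 1*(-1)) = (10*4)*(-3 - 1*(-1)) = 40*(-3 + 1) = 40*(-2) = -80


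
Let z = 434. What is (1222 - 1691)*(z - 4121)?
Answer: 1729203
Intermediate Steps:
(1222 - 1691)*(z - 4121) = (1222 - 1691)*(434 - 4121) = -469*(-3687) = 1729203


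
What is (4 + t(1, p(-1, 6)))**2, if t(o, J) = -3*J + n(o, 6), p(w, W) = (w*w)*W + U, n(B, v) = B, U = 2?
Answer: 361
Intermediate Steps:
p(w, W) = 2 + W*w**2 (p(w, W) = (w*w)*W + 2 = w**2*W + 2 = W*w**2 + 2 = 2 + W*w**2)
t(o, J) = o - 3*J (t(o, J) = -3*J + o = o - 3*J)
(4 + t(1, p(-1, 6)))**2 = (4 + (1 - 3*(2 + 6*(-1)**2)))**2 = (4 + (1 - 3*(2 + 6*1)))**2 = (4 + (1 - 3*(2 + 6)))**2 = (4 + (1 - 3*8))**2 = (4 + (1 - 24))**2 = (4 - 23)**2 = (-19)**2 = 361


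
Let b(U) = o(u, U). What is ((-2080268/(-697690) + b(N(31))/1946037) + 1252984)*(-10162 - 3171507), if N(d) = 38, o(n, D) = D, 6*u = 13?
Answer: -142439863948745869053628/35729751435 ≈ -3.9866e+12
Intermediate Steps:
u = 13/6 (u = (1/6)*13 = 13/6 ≈ 2.1667)
b(U) = U
((-2080268/(-697690) + b(N(31))/1946037) + 1252984)*(-10162 - 3171507) = ((-2080268/(-697690) + 38/1946037) + 1252984)*(-10162 - 3171507) = ((-2080268*(-1/697690) + 38*(1/1946037)) + 1252984)*(-3181669) = ((1040134/348845 + 2/102423) + 1252984)*(-3181669) = (106534342372/35729751435 + 1252984)*(-3181669) = (44768913406374412/35729751435)*(-3181669) = -142439863948745869053628/35729751435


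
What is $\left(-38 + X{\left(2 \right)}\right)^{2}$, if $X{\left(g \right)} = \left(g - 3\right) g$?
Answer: $1600$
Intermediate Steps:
$X{\left(g \right)} = g \left(-3 + g\right)$ ($X{\left(g \right)} = \left(-3 + g\right) g = g \left(-3 + g\right)$)
$\left(-38 + X{\left(2 \right)}\right)^{2} = \left(-38 + 2 \left(-3 + 2\right)\right)^{2} = \left(-38 + 2 \left(-1\right)\right)^{2} = \left(-38 - 2\right)^{2} = \left(-40\right)^{2} = 1600$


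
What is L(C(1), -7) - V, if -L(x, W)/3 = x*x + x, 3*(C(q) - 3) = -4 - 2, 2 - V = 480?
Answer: 472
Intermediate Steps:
V = -478 (V = 2 - 1*480 = 2 - 480 = -478)
C(q) = 1 (C(q) = 3 + (-4 - 2)/3 = 3 + (1/3)*(-6) = 3 - 2 = 1)
L(x, W) = -3*x - 3*x**2 (L(x, W) = -3*(x*x + x) = -3*(x**2 + x) = -3*(x + x**2) = -3*x - 3*x**2)
L(C(1), -7) - V = -3*1*(1 + 1) - 1*(-478) = -3*1*2 + 478 = -6 + 478 = 472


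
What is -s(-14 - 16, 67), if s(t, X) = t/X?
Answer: 30/67 ≈ 0.44776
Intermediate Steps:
-s(-14 - 16, 67) = -(-14 - 16)/67 = -(-30)/67 = -1*(-30/67) = 30/67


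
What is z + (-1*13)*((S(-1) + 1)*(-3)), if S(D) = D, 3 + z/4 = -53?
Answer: -224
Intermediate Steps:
z = -224 (z = -12 + 4*(-53) = -12 - 212 = -224)
z + (-1*13)*((S(-1) + 1)*(-3)) = -224 + (-1*13)*((-1 + 1)*(-3)) = -224 - 0*(-3) = -224 - 13*0 = -224 + 0 = -224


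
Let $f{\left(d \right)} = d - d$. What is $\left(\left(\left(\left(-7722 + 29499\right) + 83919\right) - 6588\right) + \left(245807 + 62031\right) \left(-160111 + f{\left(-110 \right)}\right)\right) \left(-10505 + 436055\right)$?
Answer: $-20974572619750500$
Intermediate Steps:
$f{\left(d \right)} = 0$
$\left(\left(\left(\left(-7722 + 29499\right) + 83919\right) - 6588\right) + \left(245807 + 62031\right) \left(-160111 + f{\left(-110 \right)}\right)\right) \left(-10505 + 436055\right) = \left(\left(\left(\left(-7722 + 29499\right) + 83919\right) - 6588\right) + \left(245807 + 62031\right) \left(-160111 + 0\right)\right) \left(-10505 + 436055\right) = \left(\left(\left(21777 + 83919\right) - 6588\right) + 307838 \left(-160111\right)\right) 425550 = \left(\left(105696 - 6588\right) - 49288250018\right) 425550 = \left(99108 - 49288250018\right) 425550 = \left(-49288150910\right) 425550 = -20974572619750500$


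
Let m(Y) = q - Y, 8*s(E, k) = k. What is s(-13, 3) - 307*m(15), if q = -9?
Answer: 58947/8 ≈ 7368.4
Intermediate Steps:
s(E, k) = k/8
m(Y) = -9 - Y
s(-13, 3) - 307*m(15) = (⅛)*3 - 307*(-9 - 1*15) = 3/8 - 307*(-9 - 15) = 3/8 - 307*(-24) = 3/8 + 7368 = 58947/8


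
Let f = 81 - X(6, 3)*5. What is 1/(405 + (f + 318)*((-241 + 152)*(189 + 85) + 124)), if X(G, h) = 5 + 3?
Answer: -1/8709653 ≈ -1.1482e-7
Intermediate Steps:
X(G, h) = 8
f = 41 (f = 81 - 8*5 = 81 - 1*40 = 81 - 40 = 41)
1/(405 + (f + 318)*((-241 + 152)*(189 + 85) + 124)) = 1/(405 + (41 + 318)*((-241 + 152)*(189 + 85) + 124)) = 1/(405 + 359*(-89*274 + 124)) = 1/(405 + 359*(-24386 + 124)) = 1/(405 + 359*(-24262)) = 1/(405 - 8710058) = 1/(-8709653) = -1/8709653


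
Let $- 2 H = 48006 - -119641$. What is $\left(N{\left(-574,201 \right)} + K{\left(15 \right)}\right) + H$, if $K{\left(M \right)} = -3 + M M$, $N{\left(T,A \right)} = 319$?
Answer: $- \frac{166565}{2} \approx -83283.0$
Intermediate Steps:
$K{\left(M \right)} = -3 + M^{2}$
$H = - \frac{167647}{2}$ ($H = - \frac{48006 - -119641}{2} = - \frac{48006 + 119641}{2} = \left(- \frac{1}{2}\right) 167647 = - \frac{167647}{2} \approx -83824.0$)
$\left(N{\left(-574,201 \right)} + K{\left(15 \right)}\right) + H = \left(319 - \left(3 - 15^{2}\right)\right) - \frac{167647}{2} = \left(319 + \left(-3 + 225\right)\right) - \frac{167647}{2} = \left(319 + 222\right) - \frac{167647}{2} = 541 - \frac{167647}{2} = - \frac{166565}{2}$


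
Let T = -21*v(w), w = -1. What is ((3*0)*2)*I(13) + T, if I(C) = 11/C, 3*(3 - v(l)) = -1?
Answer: -70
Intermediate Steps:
v(l) = 10/3 (v(l) = 3 - ⅓*(-1) = 3 + ⅓ = 10/3)
T = -70 (T = -21*10/3 = -70)
((3*0)*2)*I(13) + T = ((3*0)*2)*(11/13) - 70 = (0*2)*(11*(1/13)) - 70 = 0*(11/13) - 70 = 0 - 70 = -70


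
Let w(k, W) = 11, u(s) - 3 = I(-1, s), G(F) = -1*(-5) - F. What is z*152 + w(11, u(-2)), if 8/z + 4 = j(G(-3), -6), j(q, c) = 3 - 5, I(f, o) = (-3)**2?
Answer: -575/3 ≈ -191.67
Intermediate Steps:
I(f, o) = 9
G(F) = 5 - F
u(s) = 12 (u(s) = 3 + 9 = 12)
j(q, c) = -2
z = -4/3 (z = 8/(-4 - 2) = 8/(-6) = 8*(-1/6) = -4/3 ≈ -1.3333)
z*152 + w(11, u(-2)) = -4/3*152 + 11 = -608/3 + 11 = -575/3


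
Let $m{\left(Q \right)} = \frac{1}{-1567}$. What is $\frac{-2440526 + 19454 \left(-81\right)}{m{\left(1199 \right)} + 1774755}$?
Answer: $- \frac{1573385525}{695260271} \approx -2.263$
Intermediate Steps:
$m{\left(Q \right)} = - \frac{1}{1567}$
$\frac{-2440526 + 19454 \left(-81\right)}{m{\left(1199 \right)} + 1774755} = \frac{-2440526 + 19454 \left(-81\right)}{- \frac{1}{1567} + 1774755} = \frac{-2440526 - 1575774}{\frac{2781041084}{1567}} = \left(-4016300\right) \frac{1567}{2781041084} = - \frac{1573385525}{695260271}$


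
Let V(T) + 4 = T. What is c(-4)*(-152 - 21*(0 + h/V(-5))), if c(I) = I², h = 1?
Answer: -7184/3 ≈ -2394.7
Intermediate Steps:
V(T) = -4 + T
c(-4)*(-152 - 21*(0 + h/V(-5))) = (-4)²*(-152 - 21*(0 + 1/(-4 - 5))) = 16*(-152 - 21*(0 + 1/(-9))) = 16*(-152 - 21*(0 + 1*(-⅑))) = 16*(-152 - 21*(0 - ⅑)) = 16*(-152 - 21*(-⅑)) = 16*(-152 + 7/3) = 16*(-449/3) = -7184/3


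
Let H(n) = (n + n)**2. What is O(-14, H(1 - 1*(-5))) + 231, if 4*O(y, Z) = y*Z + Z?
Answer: -237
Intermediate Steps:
H(n) = 4*n**2 (H(n) = (2*n)**2 = 4*n**2)
O(y, Z) = Z/4 + Z*y/4 (O(y, Z) = (y*Z + Z)/4 = (Z*y + Z)/4 = (Z + Z*y)/4 = Z/4 + Z*y/4)
O(-14, H(1 - 1*(-5))) + 231 = (4*(1 - 1*(-5))**2)*(1 - 14)/4 + 231 = (1/4)*(4*(1 + 5)**2)*(-13) + 231 = (1/4)*(4*6**2)*(-13) + 231 = (1/4)*(4*36)*(-13) + 231 = (1/4)*144*(-13) + 231 = -468 + 231 = -237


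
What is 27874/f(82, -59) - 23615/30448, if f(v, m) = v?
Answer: 423385561/1248368 ≈ 339.15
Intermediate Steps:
27874/f(82, -59) - 23615/30448 = 27874/82 - 23615/30448 = 27874*(1/82) - 23615*1/30448 = 13937/41 - 23615/30448 = 423385561/1248368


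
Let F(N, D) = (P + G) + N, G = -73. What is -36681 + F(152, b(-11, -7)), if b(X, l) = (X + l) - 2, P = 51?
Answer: -36551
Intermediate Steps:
b(X, l) = -2 + X + l
F(N, D) = -22 + N (F(N, D) = (51 - 73) + N = -22 + N)
-36681 + F(152, b(-11, -7)) = -36681 + (-22 + 152) = -36681 + 130 = -36551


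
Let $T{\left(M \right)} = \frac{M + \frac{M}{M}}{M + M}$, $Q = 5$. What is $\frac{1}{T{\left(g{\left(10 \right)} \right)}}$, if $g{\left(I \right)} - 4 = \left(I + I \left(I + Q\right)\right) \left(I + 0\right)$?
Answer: $\frac{3208}{1605} \approx 1.9988$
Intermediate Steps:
$g{\left(I \right)} = 4 + I \left(I + I \left(5 + I\right)\right)$ ($g{\left(I \right)} = 4 + \left(I + I \left(I + 5\right)\right) \left(I + 0\right) = 4 + \left(I + I \left(5 + I\right)\right) I = 4 + I \left(I + I \left(5 + I\right)\right)$)
$T{\left(M \right)} = \frac{1 + M}{2 M}$ ($T{\left(M \right)} = \frac{M + 1}{2 M} = \left(1 + M\right) \frac{1}{2 M} = \frac{1 + M}{2 M}$)
$\frac{1}{T{\left(g{\left(10 \right)} \right)}} = \frac{1}{\frac{1}{2} \frac{1}{4 + 10^{3} + 6 \cdot 10^{2}} \left(1 + \left(4 + 10^{3} + 6 \cdot 10^{2}\right)\right)} = \frac{1}{\frac{1}{2} \frac{1}{4 + 1000 + 6 \cdot 100} \left(1 + \left(4 + 1000 + 6 \cdot 100\right)\right)} = \frac{1}{\frac{1}{2} \frac{1}{4 + 1000 + 600} \left(1 + \left(4 + 1000 + 600\right)\right)} = \frac{1}{\frac{1}{2} \cdot \frac{1}{1604} \left(1 + 1604\right)} = \frac{1}{\frac{1}{2} \cdot \frac{1}{1604} \cdot 1605} = \frac{1}{\frac{1605}{3208}} = \frac{3208}{1605}$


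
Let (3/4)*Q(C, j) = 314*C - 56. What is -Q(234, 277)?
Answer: -293680/3 ≈ -97893.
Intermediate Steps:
Q(C, j) = -224/3 + 1256*C/3 (Q(C, j) = 4*(314*C - 56)/3 = 4*(-56 + 314*C)/3 = -224/3 + 1256*C/3)
-Q(234, 277) = -(-224/3 + (1256/3)*234) = -(-224/3 + 97968) = -1*293680/3 = -293680/3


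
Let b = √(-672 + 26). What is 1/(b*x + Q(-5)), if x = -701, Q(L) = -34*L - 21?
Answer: 149/317467247 + 701*I*√646/317467247 ≈ 4.6934e-7 + 5.6122e-5*I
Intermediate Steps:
Q(L) = -21 - 34*L
b = I*√646 (b = √(-646) = I*√646 ≈ 25.417*I)
1/(b*x + Q(-5)) = 1/((I*√646)*(-701) + (-21 - 34*(-5))) = 1/(-701*I*√646 + (-21 + 170)) = 1/(-701*I*√646 + 149) = 1/(149 - 701*I*√646)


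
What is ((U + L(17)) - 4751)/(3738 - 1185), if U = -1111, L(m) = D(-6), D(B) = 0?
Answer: -1954/851 ≈ -2.2961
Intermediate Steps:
L(m) = 0
((U + L(17)) - 4751)/(3738 - 1185) = ((-1111 + 0) - 4751)/(3738 - 1185) = (-1111 - 4751)/2553 = -5862*1/2553 = -1954/851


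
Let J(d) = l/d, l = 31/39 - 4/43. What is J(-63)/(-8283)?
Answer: 107/79555203 ≈ 1.3450e-6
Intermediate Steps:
l = 1177/1677 (l = 31*(1/39) - 4*1/43 = 31/39 - 4/43 = 1177/1677 ≈ 0.70185)
J(d) = 1177/(1677*d)
J(-63)/(-8283) = ((1177/1677)/(-63))/(-8283) = ((1177/1677)*(-1/63))*(-1/8283) = -1177/105651*(-1/8283) = 107/79555203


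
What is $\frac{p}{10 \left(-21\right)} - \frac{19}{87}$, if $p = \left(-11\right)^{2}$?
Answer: $- \frac{1613}{2030} \approx -0.79458$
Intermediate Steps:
$p = 121$
$\frac{p}{10 \left(-21\right)} - \frac{19}{87} = \frac{121}{10 \left(-21\right)} - \frac{19}{87} = \frac{121}{-210} - \frac{19}{87} = 121 \left(- \frac{1}{210}\right) - \frac{19}{87} = - \frac{121}{210} - \frac{19}{87} = - \frac{1613}{2030}$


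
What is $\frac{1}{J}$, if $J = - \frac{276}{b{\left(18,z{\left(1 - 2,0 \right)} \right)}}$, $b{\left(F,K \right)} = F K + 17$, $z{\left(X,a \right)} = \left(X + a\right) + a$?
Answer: $\frac{1}{276} \approx 0.0036232$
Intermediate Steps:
$z{\left(X,a \right)} = X + 2 a$
$b{\left(F,K \right)} = 17 + F K$
$J = 276$ ($J = - \frac{276}{17 + 18 \left(\left(1 - 2\right) + 2 \cdot 0\right)} = - \frac{276}{17 + 18 \left(\left(1 - 2\right) + 0\right)} = - \frac{276}{17 + 18 \left(-1 + 0\right)} = - \frac{276}{17 + 18 \left(-1\right)} = - \frac{276}{17 - 18} = - \frac{276}{-1} = \left(-276\right) \left(-1\right) = 276$)
$\frac{1}{J} = \frac{1}{276}$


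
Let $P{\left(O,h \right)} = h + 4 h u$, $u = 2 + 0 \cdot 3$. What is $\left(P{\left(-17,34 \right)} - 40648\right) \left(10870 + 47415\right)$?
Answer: $-2351333470$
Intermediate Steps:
$u = 2$ ($u = 2 + 0 = 2$)
$P{\left(O,h \right)} = 9 h$ ($P{\left(O,h \right)} = h + 4 h 2 = h + 8 h = 9 h$)
$\left(P{\left(-17,34 \right)} - 40648\right) \left(10870 + 47415\right) = \left(9 \cdot 34 - 40648\right) \left(10870 + 47415\right) = \left(306 - 40648\right) 58285 = \left(-40342\right) 58285 = -2351333470$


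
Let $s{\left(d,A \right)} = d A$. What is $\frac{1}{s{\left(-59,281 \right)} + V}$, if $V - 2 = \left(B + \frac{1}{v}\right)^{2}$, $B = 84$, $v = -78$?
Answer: $- \frac{6084}{57938867} \approx -0.00010501$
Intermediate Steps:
$s{\left(d,A \right)} = A d$
$V = \frac{42927769}{6084}$ ($V = 2 + \left(84 + \frac{1}{-78}\right)^{2} = 2 + \left(84 - \frac{1}{78}\right)^{2} = 2 + \left(\frac{6551}{78}\right)^{2} = 2 + \frac{42915601}{6084} = \frac{42927769}{6084} \approx 7055.8$)
$\frac{1}{s{\left(-59,281 \right)} + V} = \frac{1}{281 \left(-59\right) + \frac{42927769}{6084}} = \frac{1}{-16579 + \frac{42927769}{6084}} = \frac{1}{- \frac{57938867}{6084}} = - \frac{6084}{57938867}$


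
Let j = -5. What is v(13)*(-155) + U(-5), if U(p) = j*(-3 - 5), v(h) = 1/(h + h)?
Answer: 885/26 ≈ 34.038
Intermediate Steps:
v(h) = 1/(2*h)
U(p) = 40 (U(p) = -5*(-3 - 5) = -5*(-8) = 40)
v(13)*(-155) + U(-5) = ((1/2)/13)*(-155) + 40 = ((1/2)*(1/13))*(-155) + 40 = (1/26)*(-155) + 40 = -155/26 + 40 = 885/26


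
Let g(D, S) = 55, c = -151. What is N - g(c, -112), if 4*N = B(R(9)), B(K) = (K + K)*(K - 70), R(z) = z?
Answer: -659/2 ≈ -329.50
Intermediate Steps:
B(K) = 2*K*(-70 + K) (B(K) = (2*K)*(-70 + K) = 2*K*(-70 + K))
N = -549/2 (N = (2*9*(-70 + 9))/4 = (2*9*(-61))/4 = (¼)*(-1098) = -549/2 ≈ -274.50)
N - g(c, -112) = -549/2 - 1*55 = -549/2 - 55 = -659/2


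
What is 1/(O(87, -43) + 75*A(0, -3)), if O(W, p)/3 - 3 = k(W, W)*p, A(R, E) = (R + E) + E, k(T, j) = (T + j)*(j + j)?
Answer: -1/3906045 ≈ -2.5601e-7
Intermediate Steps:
k(T, j) = 2*j*(T + j) (k(T, j) = (T + j)*(2*j) = 2*j*(T + j))
A(R, E) = R + 2*E (A(R, E) = (E + R) + E = R + 2*E)
O(W, p) = 9 + 12*p*W**2 (O(W, p) = 9 + 3*((2*W*(W + W))*p) = 9 + 3*((2*W*(2*W))*p) = 9 + 3*((4*W**2)*p) = 9 + 3*(4*p*W**2) = 9 + 12*p*W**2)
1/(O(87, -43) + 75*A(0, -3)) = 1/((9 + 12*(-43)*87**2) + 75*(0 + 2*(-3))) = 1/((9 + 12*(-43)*7569) + 75*(0 - 6)) = 1/((9 - 3905604) + 75*(-6)) = 1/(-3905595 - 450) = 1/(-3906045) = -1/3906045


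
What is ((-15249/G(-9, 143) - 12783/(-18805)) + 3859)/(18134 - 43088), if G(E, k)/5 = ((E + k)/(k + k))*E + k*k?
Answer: -42438142684597/274386065066376 ≈ -0.15467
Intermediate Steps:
G(E, k) = 5*k**2 + 5*E*(E + k)/(2*k) (G(E, k) = 5*(((E + k)/(k + k))*E + k*k) = 5*(((E + k)/((2*k)))*E + k**2) = 5*(((E + k)*(1/(2*k)))*E + k**2) = 5*(((E + k)/(2*k))*E + k**2) = 5*(E*(E + k)/(2*k) + k**2) = 5*(k**2 + E*(E + k)/(2*k)) = 5*k**2 + 5*E*(E + k)/(2*k))
((-15249/G(-9, 143) - 12783/(-18805)) + 3859)/(18134 - 43088) = ((-15249*286/(5*((-9)**2 + 143*(-9 + 2*143**2))) - 12783/(-18805)) + 3859)/(18134 - 43088) = ((-15249*286/(5*(81 + 143*(-9 + 2*20449))) - 12783*(-1/18805)) + 3859)/(-24954) = ((-15249*286/(5*(81 + 143*(-9 + 40898))) + 12783/18805) + 3859)*(-1/24954) = ((-15249*286/(5*(81 + 143*40889)) + 12783/18805) + 3859)*(-1/24954) = ((-15249*286/(5*(81 + 5847127)) + 12783/18805) + 3859)*(-1/24954) = ((-15249/((5/2)*(1/143)*5847208) + 12783/18805) + 3859)*(-1/24954) = ((-15249/14618020/143 + 12783/18805) + 3859)*(-1/24954) = ((-15249*143/14618020 + 12783/18805) + 3859)*(-1/24954) = ((-2180607/14618020 + 12783/18805) + 3859)*(-1/24954) = (5834233401/10995674644 + 3859)*(-1/24954) = (42438142684597/10995674644)*(-1/24954) = -42438142684597/274386065066376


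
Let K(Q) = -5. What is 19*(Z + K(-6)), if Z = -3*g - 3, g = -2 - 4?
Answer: 190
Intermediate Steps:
g = -6
Z = 15 (Z = -3*(-6) - 3 = 18 - 3 = 15)
19*(Z + K(-6)) = 19*(15 - 5) = 19*10 = 190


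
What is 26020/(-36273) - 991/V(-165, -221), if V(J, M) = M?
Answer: 30196123/8016333 ≈ 3.7668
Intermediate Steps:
26020/(-36273) - 991/V(-165, -221) = 26020/(-36273) - 991/(-221) = 26020*(-1/36273) - 991*(-1/221) = -26020/36273 + 991/221 = 30196123/8016333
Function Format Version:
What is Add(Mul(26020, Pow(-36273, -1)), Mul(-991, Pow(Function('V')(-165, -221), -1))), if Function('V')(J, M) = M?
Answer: Rational(30196123, 8016333) ≈ 3.7668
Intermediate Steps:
Add(Mul(26020, Pow(-36273, -1)), Mul(-991, Pow(Function('V')(-165, -221), -1))) = Add(Mul(26020, Pow(-36273, -1)), Mul(-991, Pow(-221, -1))) = Add(Mul(26020, Rational(-1, 36273)), Mul(-991, Rational(-1, 221))) = Add(Rational(-26020, 36273), Rational(991, 221)) = Rational(30196123, 8016333)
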